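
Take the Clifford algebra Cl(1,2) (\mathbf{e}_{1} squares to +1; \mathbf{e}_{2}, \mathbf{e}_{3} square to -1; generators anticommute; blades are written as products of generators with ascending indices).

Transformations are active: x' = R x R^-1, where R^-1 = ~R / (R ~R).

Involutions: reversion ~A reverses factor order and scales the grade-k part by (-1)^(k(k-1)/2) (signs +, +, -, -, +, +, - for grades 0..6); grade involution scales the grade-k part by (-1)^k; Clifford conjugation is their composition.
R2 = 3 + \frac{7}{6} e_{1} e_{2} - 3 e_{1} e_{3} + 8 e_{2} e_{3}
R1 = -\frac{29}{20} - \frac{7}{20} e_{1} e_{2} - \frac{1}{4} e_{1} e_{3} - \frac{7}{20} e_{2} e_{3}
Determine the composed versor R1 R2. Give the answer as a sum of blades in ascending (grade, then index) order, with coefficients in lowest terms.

Distribute over the terms of R1 (each basis-blade product reordered to ascending indices, repeated generators contracted through their squares):
(-\frac{29}{20}) R2 = -\frac{87}{20} - \frac{203}{120} e_{1} e_{2} + \frac{87}{20} e_{1} e_{3} - \frac{58}{5} e_{2} e_{3}
(-\frac{7}{20} e_{1} e_{2}) R2 = -\frac{49}{120} - \frac{21}{20} e_{1} e_{2} + \frac{14}{5} e_{1} e_{3} - \frac{21}{20} e_{2} e_{3}
(-\frac{1}{4} e_{1} e_{3}) R2 = \frac{3}{4} - 2 e_{1} e_{2} - \frac{3}{4} e_{1} e_{3} - \frac{7}{24} e_{2} e_{3}
(-\frac{7}{20} e_{2} e_{3}) R2 = \frac{14}{5} - \frac{21}{20} e_{1} e_{2} - \frac{49}{120} e_{1} e_{3} - \frac{21}{20} e_{2} e_{3}
Summing the partial products and collecting blades:
Answer: -\frac{29}{24} - \frac{139}{24} e_{1} e_{2} + \frac{719}{120} e_{1} e_{3} - \frac{1679}{120} e_{2} e_{3}


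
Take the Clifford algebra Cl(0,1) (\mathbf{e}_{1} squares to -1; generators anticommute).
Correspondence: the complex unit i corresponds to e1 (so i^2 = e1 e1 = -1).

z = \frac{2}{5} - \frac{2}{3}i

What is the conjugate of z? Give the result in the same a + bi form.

In blades: z = \frac{2}{5} - \frac{2}{3} e_{1}.
Conjugation here is Clifford conjugation: the scalar is fixed and the grade-1 and grade-2 blades all flip sign, giving \frac{2}{5} + \frac{2}{3} e_{1}; translating back:
Answer: \frac{2}{5} + \frac{2}{3}i


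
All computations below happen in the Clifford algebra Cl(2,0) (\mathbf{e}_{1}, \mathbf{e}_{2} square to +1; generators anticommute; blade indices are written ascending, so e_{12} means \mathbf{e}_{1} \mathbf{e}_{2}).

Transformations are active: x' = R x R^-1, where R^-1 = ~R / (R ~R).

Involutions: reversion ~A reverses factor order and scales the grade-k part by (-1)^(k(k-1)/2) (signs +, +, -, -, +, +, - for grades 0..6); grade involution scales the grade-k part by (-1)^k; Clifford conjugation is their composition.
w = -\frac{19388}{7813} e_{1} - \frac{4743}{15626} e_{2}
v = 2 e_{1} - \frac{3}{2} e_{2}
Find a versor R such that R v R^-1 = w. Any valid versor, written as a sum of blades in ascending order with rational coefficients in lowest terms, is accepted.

Reasoning: v^2 = w^2 = \frac{25}{4} since conjugation preserves the quadratic form; R = v + w = -\frac{3762}{7813} e_{1} - \frac{14091}{7813} e_{2} is then valid when invertible, keeping its own part and reversing (v - w)/2.
Answer: -\frac{3762}{7813} e_{1} - \frac{14091}{7813} e_{2}


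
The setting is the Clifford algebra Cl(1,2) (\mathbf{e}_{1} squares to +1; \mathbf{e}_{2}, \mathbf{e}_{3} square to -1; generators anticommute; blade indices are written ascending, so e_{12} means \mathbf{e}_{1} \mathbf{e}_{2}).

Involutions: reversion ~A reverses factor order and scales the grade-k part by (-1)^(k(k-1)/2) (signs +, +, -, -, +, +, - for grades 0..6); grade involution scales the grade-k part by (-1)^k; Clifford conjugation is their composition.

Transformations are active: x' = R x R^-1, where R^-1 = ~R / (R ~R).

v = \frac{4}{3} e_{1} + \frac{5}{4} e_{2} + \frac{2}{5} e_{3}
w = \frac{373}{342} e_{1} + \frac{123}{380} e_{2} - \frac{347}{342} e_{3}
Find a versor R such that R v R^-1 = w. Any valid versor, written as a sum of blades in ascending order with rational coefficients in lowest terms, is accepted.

Why this works: both vectors square to \frac{199}{3600}, so q(v) = q(w) and R = v + w = \frac{829}{342} e_{1} + \frac{299}{190} e_{2} - \frac{1051}{1710} e_{3} carries v to w — its own direction survives, the complement (v - w)/2 flips.
Answer: \frac{829}{342} e_{1} + \frac{299}{190} e_{2} - \frac{1051}{1710} e_{3}


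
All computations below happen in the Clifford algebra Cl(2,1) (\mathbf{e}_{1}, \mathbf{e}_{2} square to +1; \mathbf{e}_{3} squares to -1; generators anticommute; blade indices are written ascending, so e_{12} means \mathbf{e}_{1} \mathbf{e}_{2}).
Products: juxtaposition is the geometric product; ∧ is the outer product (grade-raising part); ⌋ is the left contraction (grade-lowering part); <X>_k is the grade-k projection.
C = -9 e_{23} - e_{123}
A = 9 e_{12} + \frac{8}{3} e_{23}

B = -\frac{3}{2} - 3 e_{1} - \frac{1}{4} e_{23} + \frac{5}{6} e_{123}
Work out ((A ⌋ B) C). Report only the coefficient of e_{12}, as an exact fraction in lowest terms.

step 1: -\frac{2}{3} + \frac{20}{9} e_{1} - \frac{15}{2} e_{3}
step 2: \frac{135}{2} e_{2} - \frac{15}{2} e_{12} + \frac{34}{9} e_{23} - \frac{58}{3} e_{123}
Answer: -\frac{15}{2}


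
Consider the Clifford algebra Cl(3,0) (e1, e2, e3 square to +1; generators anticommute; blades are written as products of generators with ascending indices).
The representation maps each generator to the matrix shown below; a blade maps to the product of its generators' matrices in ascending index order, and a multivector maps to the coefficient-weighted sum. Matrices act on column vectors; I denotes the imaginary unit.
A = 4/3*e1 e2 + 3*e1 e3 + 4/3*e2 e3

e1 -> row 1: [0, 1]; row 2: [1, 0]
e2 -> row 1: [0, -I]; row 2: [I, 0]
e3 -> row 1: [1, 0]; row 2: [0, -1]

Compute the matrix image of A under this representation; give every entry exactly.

Bivector images (products of the table entries): rho(e1 e2) = rho(e1)rho(e2) = row 1: [I, 0]; row 2: [0, -I]; rho(e1 e3) = rho(e1)rho(e3) = row 1: [0, -1]; row 2: [1, 0]; rho(e2 e3) = rho(e2)rho(e3) = row 1: [0, I]; row 2: [I, 0].
M = (4/3)*rho(e1 e2) + (3)*rho(e1 e3) + (4/3)*rho(e2 e3), summed entrywise:
Answer: row 1: [4*I/3, -3 + 4*I/3]; row 2: [3 + 4*I/3, -4*I/3]


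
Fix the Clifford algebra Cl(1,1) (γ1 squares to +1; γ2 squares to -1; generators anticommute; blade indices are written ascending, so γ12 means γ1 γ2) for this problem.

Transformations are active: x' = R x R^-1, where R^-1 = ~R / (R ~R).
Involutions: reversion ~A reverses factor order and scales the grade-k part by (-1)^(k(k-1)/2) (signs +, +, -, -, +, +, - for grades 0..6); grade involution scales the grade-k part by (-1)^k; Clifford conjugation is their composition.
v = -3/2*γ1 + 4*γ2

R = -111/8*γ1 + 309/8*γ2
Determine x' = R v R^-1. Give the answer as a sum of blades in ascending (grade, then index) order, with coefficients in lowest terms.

~R = -111/8*γ1 + 309/8*γ2, and R ~R = -10395/8, so R^-1 = ~R / (-10395/8).
R v = -2139/16 + 39/16*γ12
Answer: -12521/9240*γ1 + 36479/9240*γ2


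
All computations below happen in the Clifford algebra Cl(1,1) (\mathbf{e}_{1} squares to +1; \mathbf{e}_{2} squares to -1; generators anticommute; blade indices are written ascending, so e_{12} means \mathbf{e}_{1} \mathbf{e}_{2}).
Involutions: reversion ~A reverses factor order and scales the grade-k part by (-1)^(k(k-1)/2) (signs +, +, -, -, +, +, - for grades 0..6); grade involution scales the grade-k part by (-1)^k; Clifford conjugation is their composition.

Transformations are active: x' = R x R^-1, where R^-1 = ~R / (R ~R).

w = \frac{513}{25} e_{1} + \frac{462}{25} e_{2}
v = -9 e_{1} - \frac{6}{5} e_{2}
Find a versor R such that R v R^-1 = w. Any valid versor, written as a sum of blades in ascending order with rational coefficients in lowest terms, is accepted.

A norm check does it: q(v) = q(w) = \frac{1989}{25}, hence R = v + w = \frac{288}{25} e_{1} + \frac{432}{25} e_{2} realises the map — parallel part kept, (v - w)/2 negated, v carried to w.
Answer: \frac{288}{25} e_{1} + \frac{432}{25} e_{2}


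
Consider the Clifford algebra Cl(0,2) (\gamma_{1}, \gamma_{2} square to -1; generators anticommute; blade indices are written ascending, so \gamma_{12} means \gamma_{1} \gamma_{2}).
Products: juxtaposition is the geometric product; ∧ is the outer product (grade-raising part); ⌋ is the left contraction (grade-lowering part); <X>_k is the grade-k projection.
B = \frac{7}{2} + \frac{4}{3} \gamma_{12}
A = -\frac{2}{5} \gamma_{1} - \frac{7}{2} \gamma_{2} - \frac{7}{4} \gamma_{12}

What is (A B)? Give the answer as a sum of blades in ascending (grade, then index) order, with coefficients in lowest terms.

step 1: \frac{7}{3} - \frac{91}{15} \gamma_{1} - \frac{703}{60} \gamma_{2} - \frac{49}{8} \gamma_{12}
Answer: \frac{7}{3} - \frac{91}{15} \gamma_{1} - \frac{703}{60} \gamma_{2} - \frac{49}{8} \gamma_{12}


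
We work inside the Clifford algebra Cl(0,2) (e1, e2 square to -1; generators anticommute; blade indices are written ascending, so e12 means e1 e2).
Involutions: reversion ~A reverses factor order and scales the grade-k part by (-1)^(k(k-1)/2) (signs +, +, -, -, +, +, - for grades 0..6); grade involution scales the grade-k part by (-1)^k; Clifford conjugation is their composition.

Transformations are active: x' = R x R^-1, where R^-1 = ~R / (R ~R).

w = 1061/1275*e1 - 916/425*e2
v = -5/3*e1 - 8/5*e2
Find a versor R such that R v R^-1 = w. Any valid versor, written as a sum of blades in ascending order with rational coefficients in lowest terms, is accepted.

Sketch: the shared square -1201/225 makes R = v + w = -1064/1275*e1 - 1596/425*e2 the natural versor; its sandwich fixes that direction, negates (v - w)/2, and sends v to w.
Answer: -1064/1275*e1 - 1596/425*e2


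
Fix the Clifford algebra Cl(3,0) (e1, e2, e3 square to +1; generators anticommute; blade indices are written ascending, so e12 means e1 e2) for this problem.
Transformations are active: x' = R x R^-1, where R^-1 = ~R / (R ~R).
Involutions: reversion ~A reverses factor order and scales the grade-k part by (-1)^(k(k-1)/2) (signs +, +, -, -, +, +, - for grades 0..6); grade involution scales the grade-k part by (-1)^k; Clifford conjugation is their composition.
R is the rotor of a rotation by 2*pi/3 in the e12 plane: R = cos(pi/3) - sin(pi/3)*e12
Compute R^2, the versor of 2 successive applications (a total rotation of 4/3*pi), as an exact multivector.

Half-angle bookkeeping: 2 applications in e12 add up to rotor phase 2*pi/3 = 2*pi/3, so R^2 = cos(2*pi/3) - sin(2*pi/3)*e12.
cos(2*pi/3) = -1/2 and sin(2*pi/3) = sqrt(3)/2, so R^2 = -1/2 - sqrt(3)/2*e12. The net rotation is 4/3*pi; the rotor keeps the half-angle phase exactly.
Answer: -1/2 - sqrt(3)/2*e12


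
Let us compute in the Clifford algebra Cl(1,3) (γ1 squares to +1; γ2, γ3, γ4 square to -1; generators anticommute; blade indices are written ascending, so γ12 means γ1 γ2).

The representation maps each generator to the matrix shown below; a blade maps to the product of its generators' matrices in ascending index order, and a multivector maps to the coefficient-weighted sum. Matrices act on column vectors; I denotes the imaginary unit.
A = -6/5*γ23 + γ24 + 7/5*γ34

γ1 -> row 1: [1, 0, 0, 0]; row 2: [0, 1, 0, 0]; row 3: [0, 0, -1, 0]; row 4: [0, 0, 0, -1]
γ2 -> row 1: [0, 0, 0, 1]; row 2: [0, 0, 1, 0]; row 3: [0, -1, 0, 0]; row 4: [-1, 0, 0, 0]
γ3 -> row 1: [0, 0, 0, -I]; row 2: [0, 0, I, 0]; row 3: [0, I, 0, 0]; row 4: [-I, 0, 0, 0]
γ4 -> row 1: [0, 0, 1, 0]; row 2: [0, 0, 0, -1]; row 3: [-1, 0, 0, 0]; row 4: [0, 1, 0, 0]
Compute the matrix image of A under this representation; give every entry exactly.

Bivector images (products of the table entries): rho(γ23) = rho(γ2)rho(γ3) = row 1: [-I, 0, 0, 0]; row 2: [0, I, 0, 0]; row 3: [0, 0, -I, 0]; row 4: [0, 0, 0, I]; rho(γ24) = rho(γ2)rho(γ4) = row 1: [0, 1, 0, 0]; row 2: [-1, 0, 0, 0]; row 3: [0, 0, 0, 1]; row 4: [0, 0, -1, 0]; rho(γ34) = rho(γ3)rho(γ4) = row 1: [0, -I, 0, 0]; row 2: [-I, 0, 0, 0]; row 3: [0, 0, 0, -I]; row 4: [0, 0, -I, 0].
M = (-6/5)*rho(γ23) + (1)*rho(γ24) + (7/5)*rho(γ34), summed entrywise:
Answer: row 1: [6*I/5, 1 - 7*I/5, 0, 0]; row 2: [-1 - 7*I/5, -6*I/5, 0, 0]; row 3: [0, 0, 6*I/5, 1 - 7*I/5]; row 4: [0, 0, -1 - 7*I/5, -6*I/5]


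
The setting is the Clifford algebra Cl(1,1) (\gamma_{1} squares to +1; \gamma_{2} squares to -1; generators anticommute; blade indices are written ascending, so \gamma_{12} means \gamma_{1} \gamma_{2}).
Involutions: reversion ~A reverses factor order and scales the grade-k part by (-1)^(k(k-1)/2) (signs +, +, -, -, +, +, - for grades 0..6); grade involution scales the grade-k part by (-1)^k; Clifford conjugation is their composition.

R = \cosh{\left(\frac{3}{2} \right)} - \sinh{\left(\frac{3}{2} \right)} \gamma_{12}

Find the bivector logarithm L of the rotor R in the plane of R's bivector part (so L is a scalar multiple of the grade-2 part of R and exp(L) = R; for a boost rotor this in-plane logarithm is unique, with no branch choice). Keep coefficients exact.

The scalar part of R is \cosh{\left(\frac{3}{2} \right)}, which fixes the rapidity magnitude through cosh (cosh is even, so it cannot fix the sign — the bivector part carries that); dividing the bivector part by sinh of the rapidity gives the plane, and L = rapidity * plane, where the joint sign ambiguity of (rapidity, plane) cancels in the product.
Concretely: cosh(rapidity) = \cosh{\left(\frac{3}{2} \right)} gives rapidity = ±\frac{3}{2}, and since rapidity/sinh(rapidity) is even the sign is immaterial: L = (rapidity/sinh(rapidity)) * <R>_2 = (\frac{3}{2 \sinh{\left(\frac{3}{2} \right)}}) * <R>_2.
Answer: - \frac{3}{2} \gamma_{12}


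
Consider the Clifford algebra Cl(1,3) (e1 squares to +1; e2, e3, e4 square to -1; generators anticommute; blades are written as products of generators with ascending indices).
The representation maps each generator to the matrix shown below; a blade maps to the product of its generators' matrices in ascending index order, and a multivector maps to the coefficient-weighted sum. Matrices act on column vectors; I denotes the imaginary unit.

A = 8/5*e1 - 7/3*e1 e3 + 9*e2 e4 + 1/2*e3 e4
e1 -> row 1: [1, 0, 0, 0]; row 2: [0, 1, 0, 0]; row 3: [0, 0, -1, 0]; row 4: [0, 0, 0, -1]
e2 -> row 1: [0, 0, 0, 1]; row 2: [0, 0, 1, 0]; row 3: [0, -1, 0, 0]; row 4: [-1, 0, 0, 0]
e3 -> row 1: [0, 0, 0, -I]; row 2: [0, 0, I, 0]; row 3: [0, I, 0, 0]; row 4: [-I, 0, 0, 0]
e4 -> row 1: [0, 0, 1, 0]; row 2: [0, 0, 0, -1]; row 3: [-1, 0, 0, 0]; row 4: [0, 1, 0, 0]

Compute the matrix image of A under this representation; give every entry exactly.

Bivector images (products of the table entries): rho(e1 e3) = rho(e1)rho(e3) = row 1: [0, 0, 0, -I]; row 2: [0, 0, I, 0]; row 3: [0, -I, 0, 0]; row 4: [I, 0, 0, 0]; rho(e2 e4) = rho(e2)rho(e4) = row 1: [0, 1, 0, 0]; row 2: [-1, 0, 0, 0]; row 3: [0, 0, 0, 1]; row 4: [0, 0, -1, 0]; rho(e3 e4) = rho(e3)rho(e4) = row 1: [0, -I, 0, 0]; row 2: [-I, 0, 0, 0]; row 3: [0, 0, 0, -I]; row 4: [0, 0, -I, 0].
M = (8/5)*rho(e1) + (-7/3)*rho(e1 e3) + (9)*rho(e2 e4) + (1/2)*rho(e3 e4), summed entrywise:
Answer: row 1: [8/5, 9 - I/2, 0, 7*I/3]; row 2: [-9 - I/2, 8/5, -7*I/3, 0]; row 3: [0, 7*I/3, -8/5, 9 - I/2]; row 4: [-7*I/3, 0, -9 - I/2, -8/5]


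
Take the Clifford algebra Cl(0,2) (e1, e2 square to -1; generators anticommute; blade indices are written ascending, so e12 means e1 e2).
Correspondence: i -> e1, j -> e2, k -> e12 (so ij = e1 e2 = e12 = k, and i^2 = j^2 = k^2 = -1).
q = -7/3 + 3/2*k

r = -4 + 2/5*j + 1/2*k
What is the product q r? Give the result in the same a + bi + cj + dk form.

In blades: q = -7/3 + 3/2*e12, r = -4 + 2/5*e2 + 1/2*e12.
Distribute q over r term by term (generator squares from the signature, products reordered to ascending indices): (-7/3)*r = 28/3 - 14/15*e2 - 7/6*e12; (3/2*e12)*r = -3/4 - 3/5*e1 - 6*e12.
Sum: 103/12 - 3/5*e1 - 14/15*e2 - 43/6*e12; translating back through the correspondence:
Answer: 103/12 - 3/5*i - 14/15*j - 43/6*k


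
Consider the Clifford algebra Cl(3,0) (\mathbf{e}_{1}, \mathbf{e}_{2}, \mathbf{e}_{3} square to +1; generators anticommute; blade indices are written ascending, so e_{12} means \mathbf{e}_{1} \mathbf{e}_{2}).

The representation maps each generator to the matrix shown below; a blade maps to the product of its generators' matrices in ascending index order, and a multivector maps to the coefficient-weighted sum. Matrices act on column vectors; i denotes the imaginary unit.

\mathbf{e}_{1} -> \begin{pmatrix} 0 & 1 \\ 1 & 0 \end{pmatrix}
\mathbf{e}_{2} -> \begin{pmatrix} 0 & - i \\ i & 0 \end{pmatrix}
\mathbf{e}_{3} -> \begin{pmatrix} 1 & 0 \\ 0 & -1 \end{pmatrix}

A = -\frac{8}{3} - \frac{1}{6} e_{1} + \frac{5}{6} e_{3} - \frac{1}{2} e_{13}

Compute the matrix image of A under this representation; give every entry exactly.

Bivector images (products of the table entries): rho(e_{13}) = rho(\mathbf{e}_{1})rho(\mathbf{e}_{3}) = \begin{pmatrix} 0 & -1 \\ 1 & 0 \end{pmatrix}.
M = (-\frac{8}{3})*1 + (-\frac{1}{6})*rho(e_{1}) + (\frac{5}{6})*rho(e_{3}) + (-\frac{1}{2})*rho(e_{13}), summed entrywise (1 is the identity matrix):
Answer: \begin{pmatrix} - \frac{11}{6} & \frac{1}{3} \\ - \frac{2}{3} & - \frac{7}{2} \end{pmatrix}


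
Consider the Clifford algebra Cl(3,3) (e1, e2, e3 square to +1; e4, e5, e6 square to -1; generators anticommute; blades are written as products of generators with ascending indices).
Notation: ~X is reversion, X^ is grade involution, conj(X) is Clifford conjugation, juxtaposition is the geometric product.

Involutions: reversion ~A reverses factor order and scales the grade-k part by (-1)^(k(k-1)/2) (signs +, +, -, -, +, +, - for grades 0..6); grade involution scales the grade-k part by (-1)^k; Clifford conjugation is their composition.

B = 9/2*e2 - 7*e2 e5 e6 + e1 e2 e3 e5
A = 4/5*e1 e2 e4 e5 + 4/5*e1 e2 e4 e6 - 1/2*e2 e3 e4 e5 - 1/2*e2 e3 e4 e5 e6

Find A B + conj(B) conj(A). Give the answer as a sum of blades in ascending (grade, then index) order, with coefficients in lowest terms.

first term: -1/2*e1 e4 - 27/10*e3 e4 - 2*e1 e4 e5 + 87/10*e1 e4 e6 + 9/4*e3 e4 e5 + 7/2*e3 e4 e6 - 29/20*e3 e4 e5 e6
second term: 1/2*e1 e4 + 27/10*e3 e4 - 2*e1 e4 e5 + 87/10*e1 e4 e6 + 9/4*e3 e4 e5 + 7/2*e3 e4 e6 - 29/20*e3 e4 e5 e6
Answer: -4*e1 e4 e5 + 87/5*e1 e4 e6 + 9/2*e3 e4 e5 + 7*e3 e4 e6 - 29/10*e3 e4 e5 e6


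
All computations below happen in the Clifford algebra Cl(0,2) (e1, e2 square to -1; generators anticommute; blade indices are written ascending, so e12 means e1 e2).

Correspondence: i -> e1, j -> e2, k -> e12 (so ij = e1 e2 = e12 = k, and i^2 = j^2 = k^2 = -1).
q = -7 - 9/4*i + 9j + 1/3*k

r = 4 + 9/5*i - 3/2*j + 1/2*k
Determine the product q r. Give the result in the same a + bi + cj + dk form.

In blades: q = -7 - 9/4*e1 + 9*e2 + 1/3*e12, r = 4 + 9/5*e1 - 3/2*e2 + 1/2*e12.
Distribute q over r term by term (generator squares from the signature, products reordered to ascending indices): (-7)*r = -28 - 63/5*e1 + 21/2*e2 - 7/2*e12; (-9/4*e1)*r = 81/20 - 9*e1 + 9/8*e2 + 27/8*e12; (9*e2)*r = 27/2 + 9/2*e1 + 36*e2 - 81/5*e12; (1/3*e12)*r = -1/6 + 1/2*e1 + 3/5*e2 + 4/3*e12.
Sum: -637/60 - 83/5*e1 + 1929/40*e2 - 1799/120*e12; translating back through the correspondence:
Answer: -637/60 - 83/5*i + 1929/40*j - 1799/120*k


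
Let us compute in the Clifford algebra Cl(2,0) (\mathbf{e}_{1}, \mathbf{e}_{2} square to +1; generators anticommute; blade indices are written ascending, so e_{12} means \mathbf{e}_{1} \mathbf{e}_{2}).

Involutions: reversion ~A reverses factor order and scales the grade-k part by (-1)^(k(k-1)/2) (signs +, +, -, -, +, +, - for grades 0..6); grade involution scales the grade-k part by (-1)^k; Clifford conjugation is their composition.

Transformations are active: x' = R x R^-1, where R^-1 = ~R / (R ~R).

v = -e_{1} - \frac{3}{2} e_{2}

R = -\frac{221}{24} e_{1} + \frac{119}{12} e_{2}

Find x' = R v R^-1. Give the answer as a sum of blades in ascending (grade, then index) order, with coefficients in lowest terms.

~R = -\frac{221}{24} e_{1} + \frac{119}{12} e_{2}, and R ~R = \frac{105485}{576}, so R^-1 = ~R / (\frac{105485}{576}).
R v = -\frac{17}{3} + \frac{1139}{48} e_{12}
Answer: \frac{573}{365} e_{1} + \frac{647}{730} e_{2}


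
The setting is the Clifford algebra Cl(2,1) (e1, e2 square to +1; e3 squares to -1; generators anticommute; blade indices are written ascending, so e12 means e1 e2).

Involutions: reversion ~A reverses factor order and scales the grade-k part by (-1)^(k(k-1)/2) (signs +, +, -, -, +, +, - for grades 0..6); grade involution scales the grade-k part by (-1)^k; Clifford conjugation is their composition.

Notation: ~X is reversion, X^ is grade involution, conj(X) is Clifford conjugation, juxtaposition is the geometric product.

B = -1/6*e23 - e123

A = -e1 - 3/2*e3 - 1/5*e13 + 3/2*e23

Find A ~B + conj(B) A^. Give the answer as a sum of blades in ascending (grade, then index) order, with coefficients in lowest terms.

first term: 1/4 + 3/2*e1 - 1/20*e2 + 22/15*e12 - e23 - 1/6*e123
second term: 1/4 - 3/2*e1 - 9/20*e2 + 23/15*e12 - e23 + 1/6*e123
Answer: 1/2 - 1/2*e2 + 3*e12 - 2*e23


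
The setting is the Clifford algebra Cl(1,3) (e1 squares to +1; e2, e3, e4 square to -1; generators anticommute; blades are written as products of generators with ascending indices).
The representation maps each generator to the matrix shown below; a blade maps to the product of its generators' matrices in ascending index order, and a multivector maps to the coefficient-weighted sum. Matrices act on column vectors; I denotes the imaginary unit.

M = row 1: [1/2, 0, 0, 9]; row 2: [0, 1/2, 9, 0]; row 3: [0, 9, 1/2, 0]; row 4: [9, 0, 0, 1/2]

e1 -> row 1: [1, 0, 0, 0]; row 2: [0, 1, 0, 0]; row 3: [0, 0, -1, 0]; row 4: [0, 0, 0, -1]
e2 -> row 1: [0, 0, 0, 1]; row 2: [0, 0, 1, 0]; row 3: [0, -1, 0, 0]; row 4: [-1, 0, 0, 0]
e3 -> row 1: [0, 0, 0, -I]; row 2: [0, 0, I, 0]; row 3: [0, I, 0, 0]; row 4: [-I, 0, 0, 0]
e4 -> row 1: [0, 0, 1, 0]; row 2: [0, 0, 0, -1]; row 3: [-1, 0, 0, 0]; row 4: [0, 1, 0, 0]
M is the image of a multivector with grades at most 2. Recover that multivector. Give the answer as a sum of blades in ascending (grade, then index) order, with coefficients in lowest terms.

Method: the blade images are trace-orthogonal — tr(rho(e_A) rho(e_B)^-1) = 4 if A = B and 0 otherwise — and rho(e_A)^-1 = (e_A)^2 * rho(e_A) with (e_A)^2 = +1 or -1, so the coefficient of e_A in the preimage is (e_A)^2 * tr(M rho(e_A))/4.
Nonzero projections over blades of grade <= 2: 1: (1)^2 = +1, tr(M 1) = 2, coefficient 1/2; e1 e2: (e1 e2)^2 = +1, tr(M rho(e1 e2)) = 36, coefficient 9. Every other blade of grade <= 2 projects to 0.
Answer: 1/2 + 9*e1 e2


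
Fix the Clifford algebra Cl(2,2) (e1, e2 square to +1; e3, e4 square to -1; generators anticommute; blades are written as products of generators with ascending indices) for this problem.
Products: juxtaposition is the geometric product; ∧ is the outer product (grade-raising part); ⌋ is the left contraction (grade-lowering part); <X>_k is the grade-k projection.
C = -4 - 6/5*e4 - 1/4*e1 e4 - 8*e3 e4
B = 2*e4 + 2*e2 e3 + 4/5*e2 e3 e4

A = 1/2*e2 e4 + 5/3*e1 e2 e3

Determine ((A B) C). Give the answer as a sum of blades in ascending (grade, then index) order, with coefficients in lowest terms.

step 1: 10/3*e1 - e2 - 2/5*e3 + 4/3*e1 e4 + e3 e4 + 10/3*e1 e2 e3 e4
step 2: 23/3 - 176/15*e1 + 4*e2 + 14/5*e3 - 121/30*e4 + 80/3*e1 e2 - 125/12*e1 e3 - 28/3*e1 e4 - 5/6*e2 e3 + 6/5*e2 e4 - 88/25*e3 e4 + 4*e1 e2 e3 - 1/4*e1 e2 e4 - 803/30*e1 e3 e4 + 8*e2 e3 e4 - 40/3*e1 e2 e3 e4
Answer: 23/3 - 176/15*e1 + 4*e2 + 14/5*e3 - 121/30*e4 + 80/3*e1 e2 - 125/12*e1 e3 - 28/3*e1 e4 - 5/6*e2 e3 + 6/5*e2 e4 - 88/25*e3 e4 + 4*e1 e2 e3 - 1/4*e1 e2 e4 - 803/30*e1 e3 e4 + 8*e2 e3 e4 - 40/3*e1 e2 e3 e4


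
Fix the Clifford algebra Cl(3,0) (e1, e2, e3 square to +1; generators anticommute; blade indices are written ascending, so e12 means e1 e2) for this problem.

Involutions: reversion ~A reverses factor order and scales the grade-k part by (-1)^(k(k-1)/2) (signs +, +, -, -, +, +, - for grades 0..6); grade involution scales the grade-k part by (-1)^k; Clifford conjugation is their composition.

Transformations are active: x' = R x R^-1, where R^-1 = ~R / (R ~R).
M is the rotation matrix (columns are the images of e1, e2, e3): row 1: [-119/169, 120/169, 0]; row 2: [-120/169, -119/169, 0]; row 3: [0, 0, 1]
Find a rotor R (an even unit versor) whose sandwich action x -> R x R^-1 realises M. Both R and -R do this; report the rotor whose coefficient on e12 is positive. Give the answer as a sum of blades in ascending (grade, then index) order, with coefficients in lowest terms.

Method: write R = a + b12*e12 + b13*e13 + b23*e23 with a^2 + b12^2 + b13^2 + b23^2 = 1 (so R^-1 = ~R). Expanding the columns R e_j ~R gives tr M = 4a^2 - 1 and, from the antisymmetric part, M21 - M12 = -4a*b12, M13 - M31 = 4a*b13, M32 - M23 = -4a*b23.
Here tr M = -69/169, so a^2 = (1 + tr M)/4 = 25/169 and a = ±5/13. Taking a = 5/13: M21 - M12 = -240/169, M13 - M31 = 0, M32 - M23 = 0, giving b12 = 12/13, b13 = 0, b23 = 0, i.e. R = 5/13 + 12/13*e12.
Its e12 coefficient is already positive.
Answer: 5/13 + 12/13*e12. Sheet selection: the two-to-one cover makes ±R indistinguishable at the matrix level (trace -69/169), so uniqueness comes from the required sign on e12.


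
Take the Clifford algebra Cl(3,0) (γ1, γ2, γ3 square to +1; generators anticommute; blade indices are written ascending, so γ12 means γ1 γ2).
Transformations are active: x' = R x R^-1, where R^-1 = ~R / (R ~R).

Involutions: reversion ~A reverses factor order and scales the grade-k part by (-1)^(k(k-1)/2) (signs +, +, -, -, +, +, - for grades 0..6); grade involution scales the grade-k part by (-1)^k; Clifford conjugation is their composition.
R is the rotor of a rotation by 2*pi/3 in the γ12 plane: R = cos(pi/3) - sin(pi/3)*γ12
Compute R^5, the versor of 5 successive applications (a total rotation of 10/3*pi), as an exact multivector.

Rotor phase runs at HALF the rotation angle; powers of one rotor simply add phase, so after 5 steps in γ12 the phase is 5*pi/3 = 5*pi/3 and R^5 = cos(5*pi/3) - sin(5*pi/3)*γ12.
cos(5*pi/3) = 1/2 and sin(5*pi/3) = -sqrt(3)/2, so R^5 = 1/2 + sqrt(3)/2*γ12. The net rotation is 4/3*pi (after discarding 1 full turn, each of which contributes a factor -1 to the rotor); the rotor keeps the half-angle phase exactly.
Answer: 1/2 + sqrt(3)/2*γ12


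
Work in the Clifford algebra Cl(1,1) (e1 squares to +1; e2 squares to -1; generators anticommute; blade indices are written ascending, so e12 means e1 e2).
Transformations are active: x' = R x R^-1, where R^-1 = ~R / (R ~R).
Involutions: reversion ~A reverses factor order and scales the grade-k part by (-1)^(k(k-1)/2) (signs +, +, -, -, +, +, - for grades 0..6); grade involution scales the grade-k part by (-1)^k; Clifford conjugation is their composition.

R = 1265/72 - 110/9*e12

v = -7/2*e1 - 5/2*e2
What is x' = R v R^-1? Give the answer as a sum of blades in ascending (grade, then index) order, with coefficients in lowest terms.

~R = 1265/72 + 110/9*e12, and R ~R = 275275/1728, so R^-1 = ~R / (275275/1728).
R v = -13255/144*e1 - 12485/144*e2
Answer: -9175/546*e1 - 9077/546*e2


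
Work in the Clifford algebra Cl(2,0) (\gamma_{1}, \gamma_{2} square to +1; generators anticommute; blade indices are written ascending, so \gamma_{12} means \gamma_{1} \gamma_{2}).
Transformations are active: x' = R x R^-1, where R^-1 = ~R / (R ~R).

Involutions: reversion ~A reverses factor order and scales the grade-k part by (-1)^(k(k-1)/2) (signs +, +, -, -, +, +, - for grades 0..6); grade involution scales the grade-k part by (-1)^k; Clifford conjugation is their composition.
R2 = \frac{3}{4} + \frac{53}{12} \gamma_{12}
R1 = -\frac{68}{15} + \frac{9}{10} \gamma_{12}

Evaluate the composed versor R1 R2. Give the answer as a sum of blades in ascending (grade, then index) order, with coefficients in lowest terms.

Distribute over the terms of R1 (each basis-blade product reordered to ascending indices, repeated generators contracted through their squares):
(-\frac{68}{15}) R2 = -\frac{17}{5} - \frac{901}{45} \gamma_{12}
(\frac{9}{10} \gamma_{12}) R2 = -\frac{159}{40} + \frac{27}{40} \gamma_{12}
Summing the partial products and collecting blades:
Answer: -\frac{59}{8} - \frac{1393}{72} \gamma_{12}


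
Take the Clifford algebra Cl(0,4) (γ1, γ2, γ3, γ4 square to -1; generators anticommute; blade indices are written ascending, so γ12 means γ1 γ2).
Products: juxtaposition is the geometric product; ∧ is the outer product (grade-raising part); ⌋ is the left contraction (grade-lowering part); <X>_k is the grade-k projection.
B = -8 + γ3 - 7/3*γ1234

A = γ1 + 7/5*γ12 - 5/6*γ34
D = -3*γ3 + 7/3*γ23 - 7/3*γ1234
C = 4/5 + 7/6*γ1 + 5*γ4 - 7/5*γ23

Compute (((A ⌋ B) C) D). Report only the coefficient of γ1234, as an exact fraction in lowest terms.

step 1: -35/18*γ12 + 49/15*γ34 + 7/3*γ234
step 2: -245/108*γ2 - 49/3*γ3 + 49/15*γ4 - 14/9*γ12 - 49/18*γ13 - 35/3*γ23 - 343/75*γ24 + 196/75*γ34 - 175/18*γ124 + 343/90*γ134 + 28/15*γ234 - 49/18*γ1234
step 3: -833/54 - 343/90*γ1 - 22141/270*γ2 - 5635/324*γ3 - 2744/225*γ4 - 343/1350*γ12 + 9653/675*γ13 - 4361/135*γ14 + 245/36*γ23 + 9247/1350*γ24 + 11368/675*γ34 - 133/45*γ123 - 2842/135*γ124 + 9065/324*γ134 - 1372/225*γ234 - 175/6*γ1234
Answer: -175/6


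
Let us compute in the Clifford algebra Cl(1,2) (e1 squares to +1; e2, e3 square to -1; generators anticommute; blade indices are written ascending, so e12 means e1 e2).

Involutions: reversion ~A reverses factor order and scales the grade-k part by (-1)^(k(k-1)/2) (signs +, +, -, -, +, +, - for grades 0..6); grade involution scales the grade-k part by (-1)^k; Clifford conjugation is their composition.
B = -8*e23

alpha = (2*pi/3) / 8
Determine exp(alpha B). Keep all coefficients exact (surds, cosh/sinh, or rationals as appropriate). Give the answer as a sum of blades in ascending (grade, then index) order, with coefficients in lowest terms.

B^2 = (-8)^2*(e23)^2 = 64*(-1) = -64 (a basis 2-blade squares to minus the product of its generators' squares).
B^2 = -64 — B^2 < 0, so the exponential closes trigonometrically: l = 8, alpha*l = 2*pi/3, so exp(alpha B) = cos(2*pi/3) + (sin(2*pi/3)/8)*B = -1/2 + (sqrt(3)/16)*B.
Answer: -1/2 - sqrt(3)/2*e23


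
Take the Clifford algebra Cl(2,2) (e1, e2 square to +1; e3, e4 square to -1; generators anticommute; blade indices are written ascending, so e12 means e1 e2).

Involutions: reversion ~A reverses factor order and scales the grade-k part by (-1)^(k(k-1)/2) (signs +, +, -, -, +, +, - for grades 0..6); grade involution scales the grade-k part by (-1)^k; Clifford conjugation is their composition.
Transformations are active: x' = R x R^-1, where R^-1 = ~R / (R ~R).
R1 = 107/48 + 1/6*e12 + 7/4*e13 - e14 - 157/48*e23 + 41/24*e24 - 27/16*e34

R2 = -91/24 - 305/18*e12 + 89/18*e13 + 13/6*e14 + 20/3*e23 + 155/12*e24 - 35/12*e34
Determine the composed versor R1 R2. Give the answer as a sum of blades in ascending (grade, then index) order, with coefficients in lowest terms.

Distribute over the grade parts of R1 (each basis-blade product reordered to ascending indices, repeated generators contracted through their squares):
<R1>_0 (= 107/48) R2 = -9737/1152 - 32635/864*e12 + 9523/864*e13 + 1391/288*e14 + 535/36*e23 + 16585/576*e24 - 3745/576*e34
<R1>_2 (= 1/6*e12 + 7/4*e13 - e14 - 157/48*e23 + 41/24*e24 - 27/16*e34) R2 = 8033/1728 + 9149/864*e12 - 46979/864*e13 + 27347/864*e14 - 4357/3456*e23 - 3077/288*e24 + 19699/384*e34 - 7213/432*e1234
Summing the partial products and collecting blades:
Answer: -13145/3456 - 11743/432*e12 - 2341/54*e13 + 985/27*e14 + 47003/3456*e23 + 1159/64*e24 + 51607/1152*e34 - 7213/432*e1234


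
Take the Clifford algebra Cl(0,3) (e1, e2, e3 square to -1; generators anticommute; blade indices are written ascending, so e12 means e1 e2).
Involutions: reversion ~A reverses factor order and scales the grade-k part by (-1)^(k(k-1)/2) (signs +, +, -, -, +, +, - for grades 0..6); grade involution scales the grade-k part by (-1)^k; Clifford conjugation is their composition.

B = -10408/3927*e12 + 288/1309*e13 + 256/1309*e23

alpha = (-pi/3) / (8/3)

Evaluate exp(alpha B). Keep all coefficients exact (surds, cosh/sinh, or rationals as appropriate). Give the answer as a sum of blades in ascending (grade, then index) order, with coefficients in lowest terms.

B^2 term by term: the squares give (-10408/3927)^2*(e12)^2 + (288/1309)^2*(e13)^2 + (256/1309)^2*(e23)^2 = 108326464/15421329*(-1) + 82944/1713481*(-1) + 65536/1713481*(-1) = -64/9 (each basis 2-blade squares to minus the product of its generators' squares); cross terms between blades sharing an index anticommute and cancel. So B^2 = -64/9.
B^2 = -64/9 — B^2 < 0, so the exponential closes trigonometrically: l = 8/3, alpha*l = -pi/3, so exp(alpha B) = cos(-pi/3) + (sin(-pi/3)/(8/3))*B = 1/2 + (-3*sqrt(3)/16)*B.
Answer: 1/2 + 1301*sqrt(3)/2618*e12 - 54*sqrt(3)/1309*e13 - 48*sqrt(3)/1309*e23


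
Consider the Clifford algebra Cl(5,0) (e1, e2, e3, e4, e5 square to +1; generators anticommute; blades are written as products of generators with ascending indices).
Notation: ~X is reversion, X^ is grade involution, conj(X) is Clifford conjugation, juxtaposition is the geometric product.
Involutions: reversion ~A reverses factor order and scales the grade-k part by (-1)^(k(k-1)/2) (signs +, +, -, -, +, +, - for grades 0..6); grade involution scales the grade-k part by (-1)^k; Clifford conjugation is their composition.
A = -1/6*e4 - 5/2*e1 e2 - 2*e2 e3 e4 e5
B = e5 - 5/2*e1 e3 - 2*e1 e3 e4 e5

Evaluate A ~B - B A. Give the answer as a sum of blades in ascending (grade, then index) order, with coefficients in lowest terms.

first term: -4*e1 e2 + 25/4*e2 e3 - 1/6*e4 e5 - 5/2*e1 e2 e5 - 5/12*e1 e3 e4 + 1/3*e1 e3 e5 - 2*e2 e3 e4 - 5*e1 e2 e4 e5 - 5*e2 e3 e4 e5
second term: 4*e1 e2 + 25/4*e2 e3 + 1/6*e4 e5 - 5/2*e1 e2 e5 + 5/12*e1 e3 e4 - 1/3*e1 e3 e5 + 2*e2 e3 e4 - 5*e1 e2 e4 e5 + 5*e2 e3 e4 e5
Answer: -8*e1 e2 - 1/3*e4 e5 - 5/6*e1 e3 e4 + 2/3*e1 e3 e5 - 4*e2 e3 e4 - 10*e2 e3 e4 e5


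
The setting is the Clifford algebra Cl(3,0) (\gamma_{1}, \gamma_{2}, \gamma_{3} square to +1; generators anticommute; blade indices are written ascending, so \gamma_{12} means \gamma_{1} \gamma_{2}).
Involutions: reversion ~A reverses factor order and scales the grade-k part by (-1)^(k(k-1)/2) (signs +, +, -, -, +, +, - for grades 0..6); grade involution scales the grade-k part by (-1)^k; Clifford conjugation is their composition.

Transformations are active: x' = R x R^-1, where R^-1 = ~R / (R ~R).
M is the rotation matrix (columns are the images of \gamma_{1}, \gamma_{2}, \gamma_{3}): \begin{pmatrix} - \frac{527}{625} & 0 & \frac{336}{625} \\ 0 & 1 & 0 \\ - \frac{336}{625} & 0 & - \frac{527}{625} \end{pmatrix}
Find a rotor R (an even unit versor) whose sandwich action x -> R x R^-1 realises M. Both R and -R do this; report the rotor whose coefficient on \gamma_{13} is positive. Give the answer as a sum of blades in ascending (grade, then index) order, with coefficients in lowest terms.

Method: write R = a + b12*\gamma_{12} + b13*\gamma_{13} + b23*\gamma_{23} with a^2 + b12^2 + b13^2 + b23^2 = 1 (so R^-1 = ~R). Expanding the columns R e_j ~R gives tr M = 4a^2 - 1 and, from the antisymmetric part, M21 - M12 = -4a*b12, M13 - M31 = 4a*b13, M32 - M23 = -4a*b23.
Here tr M = -\frac{429}{625}, so a^2 = (1 + tr M)/4 = \frac{49}{625} and a = ±\frac{7}{25}. Taking a = \frac{7}{25}: M21 - M12 = 0, M13 - M31 = \frac{672}{625}, M32 - M23 = 0, giving b12 = 0, b13 = \frac{24}{25}, b23 = 0, i.e. R = \frac{7}{25} + \frac{24}{25} \gamma_{13}.
Its \gamma_{13} coefficient is already positive.
Answer: \frac{7}{25} + \frac{24}{25} \gamma_{13}. Note: both R and -R realise this M (trace -\frac{429}{625}); the covering map identifies them, and the \gamma_{13}-coefficient sign is the tie-breaker.


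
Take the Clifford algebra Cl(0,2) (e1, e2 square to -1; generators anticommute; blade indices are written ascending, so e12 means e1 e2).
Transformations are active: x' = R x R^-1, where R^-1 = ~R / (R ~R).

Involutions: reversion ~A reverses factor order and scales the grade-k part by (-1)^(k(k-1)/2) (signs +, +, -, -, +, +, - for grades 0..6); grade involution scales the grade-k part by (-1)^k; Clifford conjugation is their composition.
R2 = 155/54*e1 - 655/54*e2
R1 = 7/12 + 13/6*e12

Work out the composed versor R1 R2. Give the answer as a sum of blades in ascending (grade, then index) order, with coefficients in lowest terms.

Distribute over the terms of R1 (each basis-blade product reordered to ascending indices, repeated generators contracted through their squares):
(7/12) R2 = 1085/648*e1 - 4585/648*e2
(13/6*e12) R2 = 8515/324*e1 + 2015/324*e2
Summing the partial products and collecting blades:
Answer: 18115/648*e1 - 185/216*e2


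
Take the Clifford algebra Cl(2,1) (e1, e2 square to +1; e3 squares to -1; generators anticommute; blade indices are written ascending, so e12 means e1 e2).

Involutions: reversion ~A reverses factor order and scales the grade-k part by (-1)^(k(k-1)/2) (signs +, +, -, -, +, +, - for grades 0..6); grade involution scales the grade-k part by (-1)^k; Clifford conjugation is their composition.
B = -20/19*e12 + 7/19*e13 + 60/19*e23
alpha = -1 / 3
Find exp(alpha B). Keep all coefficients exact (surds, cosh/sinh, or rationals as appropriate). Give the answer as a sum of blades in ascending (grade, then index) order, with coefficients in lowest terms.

B^2 term by term: the squares give (-20/19)^2*(e12)^2 + (7/19)^2*(e13)^2 + (60/19)^2*(e23)^2 = 400/361*(-1) + 49/361*(+1) + 3600/361*(+1) = 9 (each basis 2-blade squares to minus the product of its generators' squares); cross terms between blades sharing an index anticommute and cancel. So B^2 = 9.
B^2 = 9 — the series telescopes hyperbolically here: l = 3, alpha*l = -1, so exp(alpha B) = cosh(-1) + (sinh(-1)/3)*B = cosh(1) + (-sinh(1)/3)*B.
Answer: cosh(1) + 20*sinh(1)/57*e12 - 7*sinh(1)/57*e13 - 20*sinh(1)/19*e23


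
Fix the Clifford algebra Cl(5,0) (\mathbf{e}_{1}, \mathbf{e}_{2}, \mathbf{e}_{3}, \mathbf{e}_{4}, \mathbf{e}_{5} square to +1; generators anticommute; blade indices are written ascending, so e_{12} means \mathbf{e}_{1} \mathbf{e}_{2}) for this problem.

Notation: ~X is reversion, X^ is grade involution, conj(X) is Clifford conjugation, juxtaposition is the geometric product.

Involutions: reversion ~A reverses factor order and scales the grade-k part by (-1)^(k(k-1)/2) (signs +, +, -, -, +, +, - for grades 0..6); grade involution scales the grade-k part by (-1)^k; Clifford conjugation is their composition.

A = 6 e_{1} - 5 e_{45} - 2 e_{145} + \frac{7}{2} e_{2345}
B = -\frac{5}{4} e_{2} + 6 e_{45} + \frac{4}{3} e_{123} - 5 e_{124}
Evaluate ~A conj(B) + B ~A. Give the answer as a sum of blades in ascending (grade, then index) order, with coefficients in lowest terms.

first term: 30 + 12 e_{1} + \frac{15}{2} e_{12} + 29 e_{23} - 30 e_{24} + 10 e_{25} + 25 e_{125} - \frac{35}{2} e_{135} - \frac{122}{3} e_{145} + \frac{25}{4} e_{245} - \frac{35}{8} e_{345} + \frac{5}{2} e_{1245} + \frac{8}{3} e_{2345} + \frac{20}{3} e_{12345}
second term: -30 - 12 e_{1} + \frac{15}{2} e_{12} - 13 e_{23} - 30 e_{24} - 10 e_{25} - 25 e_{125} - \frac{35}{2} e_{135} + \frac{94}{3} e_{145} - \frac{25}{4} e_{245} - \frac{35}{8} e_{345} + \frac{5}{2} e_{1245} + \frac{8}{3} e_{2345} + \frac{20}{3} e_{12345}
Answer: 15 e_{12} + 16 e_{23} - 60 e_{24} - 35 e_{135} - \frac{28}{3} e_{145} - \frac{35}{4} e_{345} + 5 e_{1245} + \frac{16}{3} e_{2345} + \frac{40}{3} e_{12345}


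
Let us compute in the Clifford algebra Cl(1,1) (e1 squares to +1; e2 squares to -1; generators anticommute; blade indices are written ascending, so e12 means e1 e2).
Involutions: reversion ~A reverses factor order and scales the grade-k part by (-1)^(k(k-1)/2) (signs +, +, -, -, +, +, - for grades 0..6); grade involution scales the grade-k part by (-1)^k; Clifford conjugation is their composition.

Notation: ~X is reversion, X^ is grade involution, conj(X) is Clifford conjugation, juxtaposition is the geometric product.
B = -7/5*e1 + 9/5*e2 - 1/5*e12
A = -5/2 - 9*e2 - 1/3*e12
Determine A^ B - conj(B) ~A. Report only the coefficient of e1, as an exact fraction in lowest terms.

first term: -242/15 + 23/10*e1 - 149/30*e2 + 131/10*e12
second term: -242/15 - 23/10*e1 + 149/30*e2 - 131/10*e12
Answer: 23/5
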